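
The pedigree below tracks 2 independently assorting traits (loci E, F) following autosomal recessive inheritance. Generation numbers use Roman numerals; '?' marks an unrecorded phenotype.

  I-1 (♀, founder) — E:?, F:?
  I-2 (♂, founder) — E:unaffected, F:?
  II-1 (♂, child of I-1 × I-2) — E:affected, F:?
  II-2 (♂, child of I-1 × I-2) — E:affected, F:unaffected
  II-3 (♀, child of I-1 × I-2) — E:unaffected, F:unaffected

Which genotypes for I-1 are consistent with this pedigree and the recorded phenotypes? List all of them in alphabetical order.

I-1 ∈ {Ee FF, Ee Ff, Ee ff, ee FF, ee Ff, ee ff}

E/I-1 ? ·: Ee|ee
E/I-2 un ·: Ee
E/II-1 aff I-1×I-2: ee
E/II-2 aff I-1×I-2: ee
E/II-3 un I-1×I-2: EE|Ee
⇒ E over [I-1,I-2,II-1,II-2,II-3]: 3 consistent
F/I-1 ? ·: FF|Ff|ff
F/I-2 ? ·: FF|Ff|ff
F/II-1 ? I-1×I-2: FF|Ff|ff
F/II-2 un I-1×I-2: FF|Ff
F/II-3 un I-1×I-2: FF|Ff
⇒ F over [I-1,I-2,II-1,II-2,II-3]: 35 consistent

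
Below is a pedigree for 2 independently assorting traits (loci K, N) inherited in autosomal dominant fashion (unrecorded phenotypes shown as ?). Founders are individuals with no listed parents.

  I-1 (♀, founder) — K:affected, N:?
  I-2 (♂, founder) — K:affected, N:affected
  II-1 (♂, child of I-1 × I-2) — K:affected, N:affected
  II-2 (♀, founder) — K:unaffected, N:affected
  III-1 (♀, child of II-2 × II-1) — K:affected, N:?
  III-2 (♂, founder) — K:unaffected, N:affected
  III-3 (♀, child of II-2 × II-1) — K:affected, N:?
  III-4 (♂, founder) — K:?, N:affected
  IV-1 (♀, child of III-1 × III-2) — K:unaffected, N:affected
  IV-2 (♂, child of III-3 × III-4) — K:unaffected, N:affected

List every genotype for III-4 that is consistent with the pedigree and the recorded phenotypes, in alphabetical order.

III-4 ∈ {Kk NN, Kk Nn, kk NN, kk Nn}

K/I-1 aff ·: Kk|KK
K/I-2 aff ·: Kk|KK
K/II-1 aff I-1×I-2: Kk|KK
K/II-2 un ·: kk
K/III-1 aff II-2×II-1: Kk
K/III-2 un ·: kk
K/III-3 aff II-2×II-1: Kk
K/III-4 ? ·: kk|Kk
K/IV-1 un III-1×III-2: kk
K/IV-2 un III-3×III-4: kk
⇒ K over [I-1,I-2,II-1,II-2,III-1,III-2,III-3,III-4,IV-1,IV-2]: 14 consistent
N/I-1 ? ·: nn|Nn|NN
N/I-2 aff ·: Nn|NN
N/II-1 aff I-1×I-2: Nn|NN
N/II-2 aff ·: Nn|NN
N/III-1 ? II-2×II-1: nn|Nn|NN
N/III-2 aff ·: Nn|NN
N/III-3 ? II-2×II-1: nn|Nn|NN
N/III-4 aff ·: Nn|NN
N/IV-1 aff III-1×III-2: Nn|NN
N/IV-2 aff III-3×III-4: Nn|NN
⇒ N over [I-1,I-2,II-1,II-2,III-1,III-2,III-3,III-4,IV-1,IV-2]: 882 consistent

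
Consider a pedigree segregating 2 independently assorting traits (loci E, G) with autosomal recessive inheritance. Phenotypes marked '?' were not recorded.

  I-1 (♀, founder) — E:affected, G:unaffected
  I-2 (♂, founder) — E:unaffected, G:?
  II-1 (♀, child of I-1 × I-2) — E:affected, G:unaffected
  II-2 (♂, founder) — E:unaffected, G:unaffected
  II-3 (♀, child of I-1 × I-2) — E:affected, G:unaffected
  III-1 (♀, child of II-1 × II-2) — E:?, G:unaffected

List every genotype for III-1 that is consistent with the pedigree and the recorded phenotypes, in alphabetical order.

E/I-1 aff ·: ee
E/I-2 un ·: Ee
E/II-1 aff I-1×I-2: ee
E/II-2 un ·: EE|Ee
E/II-3 aff I-1×I-2: ee
E/III-1 ? II-1×II-2: Ee|ee
⇒ E over [I-1,I-2,II-1,II-2,II-3,III-1]: 3 consistent
G/I-1 un ·: GG|Gg
G/I-2 ? ·: GG|Gg|gg
G/II-1 un I-1×I-2: GG|Gg
G/II-2 un ·: GG|Gg
G/II-3 un I-1×I-2: GG|Gg
G/III-1 un II-1×II-2: GG|Gg
⇒ G over [I-1,I-2,II-1,II-2,II-3,III-1]: 53 consistent

III-1 ∈ {Ee GG, Ee Gg, ee GG, ee Gg}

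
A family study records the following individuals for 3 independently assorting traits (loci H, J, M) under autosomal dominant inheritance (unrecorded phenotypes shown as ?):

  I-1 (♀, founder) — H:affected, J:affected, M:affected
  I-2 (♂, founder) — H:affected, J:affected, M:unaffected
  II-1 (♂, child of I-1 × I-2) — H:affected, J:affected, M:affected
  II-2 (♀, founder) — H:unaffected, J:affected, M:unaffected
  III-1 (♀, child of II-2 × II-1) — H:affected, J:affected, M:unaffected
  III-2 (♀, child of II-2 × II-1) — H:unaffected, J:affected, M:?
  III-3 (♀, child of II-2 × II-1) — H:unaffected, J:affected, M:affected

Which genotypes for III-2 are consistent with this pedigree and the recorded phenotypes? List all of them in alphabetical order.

H/I-1 aff ·: Hh|HH
H/I-2 aff ·: Hh|HH
H/II-1 aff I-1×I-2: Hh
H/II-2 un ·: hh
H/III-1 aff II-2×II-1: Hh
H/III-2 un II-2×II-1: hh
H/III-3 un II-2×II-1: hh
⇒ H over [I-1,I-2,II-1,II-2,III-1,III-2,III-3]: 3 consistent
J/I-1 aff ·: Jj|JJ
J/I-2 aff ·: Jj|JJ
J/II-1 aff I-1×I-2: Jj|JJ
J/II-2 aff ·: Jj|JJ
J/III-1 aff II-2×II-1: Jj|JJ
J/III-2 aff II-2×II-1: Jj|JJ
J/III-3 aff II-2×II-1: Jj|JJ
⇒ J over [I-1,I-2,II-1,II-2,III-1,III-2,III-3]: 84 consistent
M/I-1 aff ·: Mm|MM
M/I-2 un ·: mm
M/II-1 aff I-1×I-2: Mm
M/II-2 un ·: mm
M/III-1 un II-2×II-1: mm
M/III-2 ? II-2×II-1: mm|Mm
M/III-3 aff II-2×II-1: Mm
⇒ M over [I-1,I-2,II-1,II-2,III-1,III-2,III-3]: 4 consistent

III-2 ∈ {hh JJ Mm, hh JJ mm, hh Jj Mm, hh Jj mm}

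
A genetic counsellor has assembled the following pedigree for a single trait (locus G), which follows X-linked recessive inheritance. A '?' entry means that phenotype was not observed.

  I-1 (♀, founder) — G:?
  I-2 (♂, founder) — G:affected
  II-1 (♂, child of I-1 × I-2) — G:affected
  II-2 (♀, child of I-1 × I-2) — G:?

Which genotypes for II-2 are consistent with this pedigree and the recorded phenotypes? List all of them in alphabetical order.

G/I-1 ? ·: X^GX^g|X^gX^g
G/I-2 aff ·: X^gY
G/II-1 aff I-1×I-2: X^gY
G/II-2 ? I-1×I-2: X^GX^g|X^gX^g
⇒ G over [I-1,I-2,II-1,II-2]: 3 consistent

II-2 ∈ {X^GX^g, X^gX^g}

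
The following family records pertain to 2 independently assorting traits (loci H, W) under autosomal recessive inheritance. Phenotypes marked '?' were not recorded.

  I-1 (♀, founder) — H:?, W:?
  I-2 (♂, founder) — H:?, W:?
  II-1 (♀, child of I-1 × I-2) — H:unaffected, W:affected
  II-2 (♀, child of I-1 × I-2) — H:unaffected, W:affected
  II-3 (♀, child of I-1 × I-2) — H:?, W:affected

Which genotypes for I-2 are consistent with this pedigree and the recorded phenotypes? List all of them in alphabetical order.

I-2 ∈ {HH Ww, HH ww, Hh Ww, Hh ww, hh Ww, hh ww}

H/I-1 ? ·: HH|Hh|hh
H/I-2 ? ·: HH|Hh|hh
H/II-1 un I-1×I-2: HH|Hh
H/II-2 un I-1×I-2: HH|Hh
H/II-3 ? I-1×I-2: HH|Hh|hh
⇒ H over [I-1,I-2,II-1,II-2,II-3]: 35 consistent
W/I-1 ? ·: Ww|ww
W/I-2 ? ·: Ww|ww
W/II-1 aff I-1×I-2: ww
W/II-2 aff I-1×I-2: ww
W/II-3 aff I-1×I-2: ww
⇒ W over [I-1,I-2,II-1,II-2,II-3]: 4 consistent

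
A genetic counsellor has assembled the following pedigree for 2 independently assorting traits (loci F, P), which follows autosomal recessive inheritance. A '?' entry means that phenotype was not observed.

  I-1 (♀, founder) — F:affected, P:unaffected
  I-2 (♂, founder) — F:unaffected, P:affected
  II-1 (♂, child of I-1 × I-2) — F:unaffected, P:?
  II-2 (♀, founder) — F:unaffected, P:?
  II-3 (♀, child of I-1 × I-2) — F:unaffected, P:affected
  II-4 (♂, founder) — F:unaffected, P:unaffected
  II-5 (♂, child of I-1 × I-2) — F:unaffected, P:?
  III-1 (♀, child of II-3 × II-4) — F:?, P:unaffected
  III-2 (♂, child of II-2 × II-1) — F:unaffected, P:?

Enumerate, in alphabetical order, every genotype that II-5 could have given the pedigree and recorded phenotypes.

F/I-1 aff ·: ff
F/I-2 un ·: FF|Ff
F/II-1 un I-1×I-2: Ff
F/II-2 un ·: FF|Ff
F/II-3 un I-1×I-2: Ff
F/II-4 un ·: FF|Ff
F/II-5 un I-1×I-2: Ff
F/III-1 ? II-3×II-4: FF|Ff|ff
F/III-2 un II-2×II-1: FF|Ff
⇒ F over [I-1,I-2,II-1,II-2,II-3,II-4,II-5,III-1,III-2]: 40 consistent
P/I-1 un ·: Pp
P/I-2 aff ·: pp
P/II-1 ? I-1×I-2: Pp|pp
P/II-2 ? ·: PP|Pp|pp
P/II-3 aff I-1×I-2: pp
P/II-4 un ·: PP|Pp
P/II-5 ? I-1×I-2: Pp|pp
P/III-1 un II-3×II-4: Pp
P/III-2 ? II-2×II-1: PP|Pp|pp
⇒ P over [I-1,I-2,II-1,II-2,II-3,II-4,II-5,III-1,III-2]: 44 consistent

II-5 ∈ {Ff Pp, Ff pp}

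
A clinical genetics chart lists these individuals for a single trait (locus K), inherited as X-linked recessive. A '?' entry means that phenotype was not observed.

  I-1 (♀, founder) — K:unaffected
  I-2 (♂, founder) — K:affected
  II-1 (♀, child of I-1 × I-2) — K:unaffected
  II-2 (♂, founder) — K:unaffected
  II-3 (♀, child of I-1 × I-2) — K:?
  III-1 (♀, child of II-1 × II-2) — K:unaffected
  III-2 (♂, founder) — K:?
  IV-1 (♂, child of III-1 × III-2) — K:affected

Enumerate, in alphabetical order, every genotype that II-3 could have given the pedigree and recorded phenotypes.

II-3 ∈ {X^KX^k, X^kX^k}

K/I-1 un ·: X^KX^K|X^KX^k
K/I-2 aff ·: X^kY
K/II-1 un I-1×I-2: X^KX^k
K/II-2 un ·: X^KY
K/II-3 ? I-1×I-2: X^KX^k|X^kX^k
K/III-1 un II-1×II-2: X^KX^k
K/III-2 ? ·: X^KY|X^kY
K/IV-1 aff III-1×III-2: X^kY
⇒ K over [I-1,I-2,II-1,II-2,II-3,III-1,III-2,IV-1]: 6 consistent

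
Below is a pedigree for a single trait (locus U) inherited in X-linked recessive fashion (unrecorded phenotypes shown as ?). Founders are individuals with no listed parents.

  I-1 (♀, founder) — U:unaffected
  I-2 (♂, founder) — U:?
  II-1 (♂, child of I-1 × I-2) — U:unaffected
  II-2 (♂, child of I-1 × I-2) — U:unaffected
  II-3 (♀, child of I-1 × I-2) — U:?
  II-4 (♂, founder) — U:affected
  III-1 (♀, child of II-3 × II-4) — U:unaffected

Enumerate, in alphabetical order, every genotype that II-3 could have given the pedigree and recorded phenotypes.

II-3 ∈ {X^UX^U, X^UX^u}

U/I-1 un ·: X^UX^U|X^UX^u
U/I-2 ? ·: X^UY|X^uY
U/II-1 un I-1×I-2: X^UY
U/II-2 un I-1×I-2: X^UY
U/II-3 ? I-1×I-2: X^UX^U|X^UX^u
U/II-4 aff ·: X^uY
U/III-1 un II-3×II-4: X^UX^u
⇒ U over [I-1,I-2,II-1,II-2,II-3,II-4,III-1]: 5 consistent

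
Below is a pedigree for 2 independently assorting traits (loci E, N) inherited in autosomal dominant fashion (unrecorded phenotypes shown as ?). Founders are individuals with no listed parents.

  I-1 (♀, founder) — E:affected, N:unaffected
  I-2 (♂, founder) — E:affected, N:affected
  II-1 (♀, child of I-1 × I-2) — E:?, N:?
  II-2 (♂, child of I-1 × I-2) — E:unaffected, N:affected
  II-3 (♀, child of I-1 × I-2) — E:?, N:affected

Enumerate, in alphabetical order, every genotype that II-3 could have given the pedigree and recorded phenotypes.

E/I-1 aff ·: Ee
E/I-2 aff ·: Ee
E/II-1 ? I-1×I-2: ee|Ee|EE
E/II-2 un I-1×I-2: ee
E/II-3 ? I-1×I-2: ee|Ee|EE
⇒ E over [I-1,I-2,II-1,II-2,II-3]: 9 consistent
N/I-1 un ·: nn
N/I-2 aff ·: Nn|NN
N/II-1 ? I-1×I-2: nn|Nn
N/II-2 aff I-1×I-2: Nn
N/II-3 aff I-1×I-2: Nn
⇒ N over [I-1,I-2,II-1,II-2,II-3]: 3 consistent

II-3 ∈ {EE Nn, Ee Nn, ee Nn}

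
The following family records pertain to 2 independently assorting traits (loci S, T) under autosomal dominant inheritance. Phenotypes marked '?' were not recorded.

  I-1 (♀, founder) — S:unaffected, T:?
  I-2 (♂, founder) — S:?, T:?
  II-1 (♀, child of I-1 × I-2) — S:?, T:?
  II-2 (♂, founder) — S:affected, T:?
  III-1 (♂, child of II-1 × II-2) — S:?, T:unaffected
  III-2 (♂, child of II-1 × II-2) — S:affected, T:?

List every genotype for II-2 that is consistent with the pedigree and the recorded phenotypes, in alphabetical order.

II-2 ∈ {SS Tt, SS tt, Ss Tt, Ss tt}

S/I-1 un ·: ss
S/I-2 ? ·: ss|Ss|SS
S/II-1 ? I-1×I-2: ss|Ss
S/II-2 aff ·: Ss|SS
S/III-1 ? II-1×II-2: ss|Ss|SS
S/III-2 aff II-1×II-2: Ss|SS
⇒ S over [I-1,I-2,II-1,II-2,III-1,III-2]: 26 consistent
T/I-1 ? ·: tt|Tt|TT
T/I-2 ? ·: tt|Tt|TT
T/II-1 ? I-1×I-2: tt|Tt
T/II-2 ? ·: tt|Tt
T/III-1 un II-1×II-2: tt
T/III-2 ? II-1×II-2: tt|Tt|TT
⇒ T over [I-1,I-2,II-1,II-2,III-1,III-2]: 47 consistent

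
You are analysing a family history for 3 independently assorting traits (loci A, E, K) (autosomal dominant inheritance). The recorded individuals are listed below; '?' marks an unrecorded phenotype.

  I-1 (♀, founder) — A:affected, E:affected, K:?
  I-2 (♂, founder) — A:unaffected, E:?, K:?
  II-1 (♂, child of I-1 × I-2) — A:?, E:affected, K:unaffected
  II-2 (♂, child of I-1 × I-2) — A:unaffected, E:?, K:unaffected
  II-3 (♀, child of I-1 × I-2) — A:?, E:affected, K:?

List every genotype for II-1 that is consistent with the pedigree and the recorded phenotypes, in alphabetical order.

II-1 ∈ {Aa EE kk, Aa Ee kk, aa EE kk, aa Ee kk}

A/I-1 aff ·: Aa
A/I-2 un ·: aa
A/II-1 ? I-1×I-2: aa|Aa
A/II-2 un I-1×I-2: aa
A/II-3 ? I-1×I-2: aa|Aa
⇒ A over [I-1,I-2,II-1,II-2,II-3]: 4 consistent
E/I-1 aff ·: Ee|EE
E/I-2 ? ·: ee|Ee|EE
E/II-1 aff I-1×I-2: Ee|EE
E/II-2 ? I-1×I-2: ee|Ee|EE
E/II-3 aff I-1×I-2: Ee|EE
⇒ E over [I-1,I-2,II-1,II-2,II-3]: 32 consistent
K/I-1 ? ·: kk|Kk
K/I-2 ? ·: kk|Kk
K/II-1 un I-1×I-2: kk
K/II-2 un I-1×I-2: kk
K/II-3 ? I-1×I-2: kk|Kk|KK
⇒ K over [I-1,I-2,II-1,II-2,II-3]: 8 consistent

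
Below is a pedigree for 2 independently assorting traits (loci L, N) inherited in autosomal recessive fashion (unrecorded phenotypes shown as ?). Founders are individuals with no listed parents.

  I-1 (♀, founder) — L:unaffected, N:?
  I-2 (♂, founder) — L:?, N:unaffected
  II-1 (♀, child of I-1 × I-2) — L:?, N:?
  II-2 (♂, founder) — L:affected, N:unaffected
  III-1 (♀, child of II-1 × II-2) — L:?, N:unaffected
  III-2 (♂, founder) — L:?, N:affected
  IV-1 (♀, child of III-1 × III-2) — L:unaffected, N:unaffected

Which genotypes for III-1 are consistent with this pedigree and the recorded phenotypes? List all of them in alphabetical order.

III-1 ∈ {Ll NN, Ll Nn, ll NN, ll Nn}

L/I-1 un ·: LL|Ll
L/I-2 ? ·: LL|Ll|ll
L/II-1 ? I-1×I-2: LL|Ll|ll
L/II-2 aff ·: ll
L/III-1 ? II-1×II-2: Ll|ll
L/III-2 ? ·: LL|Ll|ll
L/IV-1 un III-1×III-2: LL|Ll
⇒ L over [I-1,I-2,II-1,II-2,III-1,III-2,IV-1]: 59 consistent
N/I-1 ? ·: NN|Nn|nn
N/I-2 un ·: NN|Nn
N/II-1 ? I-1×I-2: NN|Nn|nn
N/II-2 un ·: NN|Nn
N/III-1 un II-1×II-2: NN|Nn
N/III-2 aff ·: nn
N/IV-1 un III-1×III-2: Nn
⇒ N over [I-1,I-2,II-1,II-2,III-1,III-2,IV-1]: 36 consistent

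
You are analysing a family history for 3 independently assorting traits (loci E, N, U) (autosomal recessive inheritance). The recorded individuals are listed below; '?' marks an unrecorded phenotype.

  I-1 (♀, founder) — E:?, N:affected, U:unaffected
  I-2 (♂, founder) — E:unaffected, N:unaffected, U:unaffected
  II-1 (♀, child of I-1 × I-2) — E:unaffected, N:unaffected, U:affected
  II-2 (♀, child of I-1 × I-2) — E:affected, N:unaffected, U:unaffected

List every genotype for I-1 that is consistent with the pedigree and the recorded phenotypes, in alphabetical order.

I-1 ∈ {Ee nn Uu, ee nn Uu}

E/I-1 ? ·: Ee|ee
E/I-2 un ·: Ee
E/II-1 un I-1×I-2: EE|Ee
E/II-2 aff I-1×I-2: ee
⇒ E over [I-1,I-2,II-1,II-2]: 3 consistent
N/I-1 aff ·: nn
N/I-2 un ·: NN|Nn
N/II-1 un I-1×I-2: Nn
N/II-2 un I-1×I-2: Nn
⇒ N over [I-1,I-2,II-1,II-2]: 2 consistent
U/I-1 un ·: Uu
U/I-2 un ·: Uu
U/II-1 aff I-1×I-2: uu
U/II-2 un I-1×I-2: UU|Uu
⇒ U over [I-1,I-2,II-1,II-2]: 2 consistent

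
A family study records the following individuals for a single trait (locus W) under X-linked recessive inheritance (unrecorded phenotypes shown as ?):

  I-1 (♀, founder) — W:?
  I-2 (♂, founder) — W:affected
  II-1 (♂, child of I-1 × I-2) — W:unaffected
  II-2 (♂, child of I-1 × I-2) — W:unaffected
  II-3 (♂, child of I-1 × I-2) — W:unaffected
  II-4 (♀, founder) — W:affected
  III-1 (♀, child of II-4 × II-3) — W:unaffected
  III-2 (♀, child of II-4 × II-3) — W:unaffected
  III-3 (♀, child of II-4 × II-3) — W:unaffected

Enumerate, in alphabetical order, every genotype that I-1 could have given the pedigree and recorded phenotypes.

W/I-1 ? ·: X^WX^W|X^WX^w
W/I-2 aff ·: X^wY
W/II-1 un I-1×I-2: X^WY
W/II-2 un I-1×I-2: X^WY
W/II-3 un I-1×I-2: X^WY
W/II-4 aff ·: X^wX^w
W/III-1 un II-4×II-3: X^WX^w
W/III-2 un II-4×II-3: X^WX^w
W/III-3 un II-4×II-3: X^WX^w
⇒ W over [I-1,I-2,II-1,II-2,II-3,II-4,III-1,III-2,III-3]: 2 consistent

I-1 ∈ {X^WX^W, X^WX^w}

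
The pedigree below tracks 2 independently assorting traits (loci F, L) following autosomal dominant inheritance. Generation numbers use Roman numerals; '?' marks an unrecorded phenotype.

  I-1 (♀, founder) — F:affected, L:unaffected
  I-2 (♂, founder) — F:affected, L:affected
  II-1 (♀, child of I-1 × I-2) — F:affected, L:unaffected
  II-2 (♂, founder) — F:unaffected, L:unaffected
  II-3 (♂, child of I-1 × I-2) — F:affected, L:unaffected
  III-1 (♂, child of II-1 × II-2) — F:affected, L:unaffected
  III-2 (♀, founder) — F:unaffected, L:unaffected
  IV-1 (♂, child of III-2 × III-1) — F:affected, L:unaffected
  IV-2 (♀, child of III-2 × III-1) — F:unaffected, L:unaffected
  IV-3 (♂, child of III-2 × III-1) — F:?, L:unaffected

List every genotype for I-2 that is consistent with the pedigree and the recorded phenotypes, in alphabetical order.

F/I-1 aff ·: Ff|FF
F/I-2 aff ·: Ff|FF
F/II-1 aff I-1×I-2: Ff|FF
F/II-2 un ·: ff
F/II-3 aff I-1×I-2: Ff|FF
F/III-1 aff II-1×II-2: Ff
F/III-2 un ·: ff
F/IV-1 aff III-2×III-1: Ff
F/IV-2 un III-2×III-1: ff
F/IV-3 ? III-2×III-1: ff|Ff
⇒ F over [I-1,I-2,II-1,II-2,II-3,III-1,III-2,IV-1,IV-2,IV-3]: 26 consistent
L/I-1 un ·: ll
L/I-2 aff ·: Ll
L/II-1 un I-1×I-2: ll
L/II-2 un ·: ll
L/II-3 un I-1×I-2: ll
L/III-1 un II-1×II-2: ll
L/III-2 un ·: ll
L/IV-1 un III-2×III-1: ll
L/IV-2 un III-2×III-1: ll
L/IV-3 un III-2×III-1: ll
⇒ L over [I-1,I-2,II-1,II-2,II-3,III-1,III-2,IV-1,IV-2,IV-3]: 1 consistent

I-2 ∈ {FF Ll, Ff Ll}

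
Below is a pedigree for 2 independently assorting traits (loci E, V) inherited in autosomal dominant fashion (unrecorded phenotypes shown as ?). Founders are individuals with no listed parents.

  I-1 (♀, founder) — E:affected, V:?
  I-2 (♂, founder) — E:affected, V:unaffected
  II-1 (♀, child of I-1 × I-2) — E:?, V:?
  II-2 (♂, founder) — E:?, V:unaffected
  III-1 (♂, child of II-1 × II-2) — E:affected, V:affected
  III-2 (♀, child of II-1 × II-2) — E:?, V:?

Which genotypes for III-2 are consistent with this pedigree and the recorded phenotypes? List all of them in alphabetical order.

III-2 ∈ {EE Vv, EE vv, Ee Vv, Ee vv, ee Vv, ee vv}

E/I-1 aff ·: Ee|EE
E/I-2 aff ·: Ee|EE
E/II-1 ? I-1×I-2: ee|Ee|EE
E/II-2 ? ·: ee|Ee|EE
E/III-1 aff II-1×II-2: Ee|EE
E/III-2 ? II-1×II-2: ee|Ee|EE
⇒ E over [I-1,I-2,II-1,II-2,III-1,III-2]: 63 consistent
V/I-1 ? ·: Vv|VV
V/I-2 un ·: vv
V/II-1 ? I-1×I-2: Vv
V/II-2 un ·: vv
V/III-1 aff II-1×II-2: Vv
V/III-2 ? II-1×II-2: vv|Vv
⇒ V over [I-1,I-2,II-1,II-2,III-1,III-2]: 4 consistent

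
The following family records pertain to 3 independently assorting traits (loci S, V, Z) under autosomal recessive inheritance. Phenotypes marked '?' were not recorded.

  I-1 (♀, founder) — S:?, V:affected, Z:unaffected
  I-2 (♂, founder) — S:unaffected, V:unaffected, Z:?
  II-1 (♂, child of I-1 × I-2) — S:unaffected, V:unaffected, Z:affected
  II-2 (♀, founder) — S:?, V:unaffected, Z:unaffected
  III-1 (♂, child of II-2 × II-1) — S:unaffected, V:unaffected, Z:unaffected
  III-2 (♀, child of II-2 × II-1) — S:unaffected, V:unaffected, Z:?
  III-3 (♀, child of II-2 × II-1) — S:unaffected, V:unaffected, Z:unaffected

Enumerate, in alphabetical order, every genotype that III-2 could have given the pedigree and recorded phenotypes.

III-2 ∈ {SS VV Zz, SS VV zz, SS Vv Zz, SS Vv zz, Ss VV Zz, Ss VV zz, Ss Vv Zz, Ss Vv zz}

S/I-1 ? ·: SS|Ss|ss
S/I-2 un ·: SS|Ss
S/II-1 un I-1×I-2: SS|Ss
S/II-2 ? ·: SS|Ss|ss
S/III-1 un II-2×II-1: SS|Ss
S/III-2 un II-2×II-1: SS|Ss
S/III-3 un II-2×II-1: SS|Ss
⇒ S over [I-1,I-2,II-1,II-2,III-1,III-2,III-3]: 125 consistent
V/I-1 aff ·: vv
V/I-2 un ·: VV|Vv
V/II-1 un I-1×I-2: Vv
V/II-2 un ·: VV|Vv
V/III-1 un II-2×II-1: VV|Vv
V/III-2 un II-2×II-1: VV|Vv
V/III-3 un II-2×II-1: VV|Vv
⇒ V over [I-1,I-2,II-1,II-2,III-1,III-2,III-3]: 32 consistent
Z/I-1 un ·: Zz
Z/I-2 ? ·: Zz|zz
Z/II-1 aff I-1×I-2: zz
Z/II-2 un ·: ZZ|Zz
Z/III-1 un II-2×II-1: Zz
Z/III-2 ? II-2×II-1: Zz|zz
Z/III-3 un II-2×II-1: Zz
⇒ Z over [I-1,I-2,II-1,II-2,III-1,III-2,III-3]: 6 consistent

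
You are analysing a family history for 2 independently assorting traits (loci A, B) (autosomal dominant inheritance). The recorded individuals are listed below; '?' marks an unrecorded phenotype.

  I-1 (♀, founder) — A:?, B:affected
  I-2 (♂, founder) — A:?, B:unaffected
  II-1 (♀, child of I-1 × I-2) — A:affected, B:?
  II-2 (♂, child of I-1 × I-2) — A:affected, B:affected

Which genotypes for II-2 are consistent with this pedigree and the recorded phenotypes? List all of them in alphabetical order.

A/I-1 ? ·: aa|Aa|AA
A/I-2 ? ·: aa|Aa|AA
A/II-1 aff I-1×I-2: Aa|AA
A/II-2 aff I-1×I-2: Aa|AA
⇒ A over [I-1,I-2,II-1,II-2]: 17 consistent
B/I-1 aff ·: Bb|BB
B/I-2 un ·: bb
B/II-1 ? I-1×I-2: bb|Bb
B/II-2 aff I-1×I-2: Bb
⇒ B over [I-1,I-2,II-1,II-2]: 3 consistent

II-2 ∈ {AA Bb, Aa Bb}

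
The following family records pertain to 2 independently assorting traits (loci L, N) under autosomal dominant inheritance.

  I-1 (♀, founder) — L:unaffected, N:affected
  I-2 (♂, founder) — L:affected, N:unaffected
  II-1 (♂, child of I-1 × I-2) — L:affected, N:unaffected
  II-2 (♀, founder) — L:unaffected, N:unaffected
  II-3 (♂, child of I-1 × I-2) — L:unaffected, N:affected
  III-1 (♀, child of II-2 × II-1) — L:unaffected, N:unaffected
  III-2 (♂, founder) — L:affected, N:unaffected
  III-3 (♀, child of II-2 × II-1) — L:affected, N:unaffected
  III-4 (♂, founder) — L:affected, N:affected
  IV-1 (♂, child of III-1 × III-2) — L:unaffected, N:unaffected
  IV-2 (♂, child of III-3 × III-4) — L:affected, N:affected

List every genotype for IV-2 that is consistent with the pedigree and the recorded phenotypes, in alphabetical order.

L/I-1 un ·: ll
L/I-2 aff ·: Ll
L/II-1 aff I-1×I-2: Ll
L/II-2 un ·: ll
L/II-3 un I-1×I-2: ll
L/III-1 un II-2×II-1: ll
L/III-2 aff ·: Ll
L/III-3 aff II-2×II-1: Ll
L/III-4 aff ·: Ll|LL
L/IV-1 un III-1×III-2: ll
L/IV-2 aff III-3×III-4: Ll|LL
⇒ L over [I-1,I-2,II-1,II-2,II-3,III-1,III-2,III-3,III-4,IV-1,IV-2]: 4 consistent
N/I-1 aff ·: Nn
N/I-2 un ·: nn
N/II-1 un I-1×I-2: nn
N/II-2 un ·: nn
N/II-3 aff I-1×I-2: Nn
N/III-1 un II-2×II-1: nn
N/III-2 un ·: nn
N/III-3 un II-2×II-1: nn
N/III-4 aff ·: Nn|NN
N/IV-1 un III-1×III-2: nn
N/IV-2 aff III-3×III-4: Nn
⇒ N over [I-1,I-2,II-1,II-2,II-3,III-1,III-2,III-3,III-4,IV-1,IV-2]: 2 consistent

IV-2 ∈ {LL Nn, Ll Nn}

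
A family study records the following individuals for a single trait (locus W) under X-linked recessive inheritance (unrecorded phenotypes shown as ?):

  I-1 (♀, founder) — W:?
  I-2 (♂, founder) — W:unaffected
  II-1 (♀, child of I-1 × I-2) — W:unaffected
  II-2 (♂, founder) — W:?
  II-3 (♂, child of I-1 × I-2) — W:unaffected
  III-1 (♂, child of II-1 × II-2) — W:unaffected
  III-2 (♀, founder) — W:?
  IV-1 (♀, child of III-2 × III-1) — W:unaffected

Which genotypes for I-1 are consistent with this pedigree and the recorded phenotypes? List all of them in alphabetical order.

W/I-1 ? ·: X^WX^W|X^WX^w
W/I-2 un ·: X^WY
W/II-1 un I-1×I-2: X^WX^W|X^WX^w
W/II-2 ? ·: X^WY|X^wY
W/II-3 un I-1×I-2: X^WY
W/III-1 un II-1×II-2: X^WY
W/III-2 ? ·: X^WX^W|X^WX^w|X^wX^w
W/IV-1 un III-2×III-1: X^WX^W|X^WX^w
⇒ W over [I-1,I-2,II-1,II-2,II-3,III-1,III-2,IV-1]: 24 consistent

I-1 ∈ {X^WX^W, X^WX^w}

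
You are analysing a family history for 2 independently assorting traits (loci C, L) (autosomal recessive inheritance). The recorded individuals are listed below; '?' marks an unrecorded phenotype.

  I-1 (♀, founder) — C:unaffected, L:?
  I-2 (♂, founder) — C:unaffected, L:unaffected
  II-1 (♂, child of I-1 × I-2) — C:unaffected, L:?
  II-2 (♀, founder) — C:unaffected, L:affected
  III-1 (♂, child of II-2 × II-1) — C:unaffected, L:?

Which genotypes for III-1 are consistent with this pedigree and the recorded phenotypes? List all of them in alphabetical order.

C/I-1 un ·: CC|Cc
C/I-2 un ·: CC|Cc
C/II-1 un I-1×I-2: CC|Cc
C/II-2 un ·: CC|Cc
C/III-1 un II-2×II-1: CC|Cc
⇒ C over [I-1,I-2,II-1,II-2,III-1]: 24 consistent
L/I-1 ? ·: LL|Ll|ll
L/I-2 un ·: LL|Ll
L/II-1 ? I-1×I-2: LL|Ll|ll
L/II-2 aff ·: ll
L/III-1 ? II-2×II-1: Ll|ll
⇒ L over [I-1,I-2,II-1,II-2,III-1]: 16 consistent

III-1 ∈ {CC Ll, CC ll, Cc Ll, Cc ll}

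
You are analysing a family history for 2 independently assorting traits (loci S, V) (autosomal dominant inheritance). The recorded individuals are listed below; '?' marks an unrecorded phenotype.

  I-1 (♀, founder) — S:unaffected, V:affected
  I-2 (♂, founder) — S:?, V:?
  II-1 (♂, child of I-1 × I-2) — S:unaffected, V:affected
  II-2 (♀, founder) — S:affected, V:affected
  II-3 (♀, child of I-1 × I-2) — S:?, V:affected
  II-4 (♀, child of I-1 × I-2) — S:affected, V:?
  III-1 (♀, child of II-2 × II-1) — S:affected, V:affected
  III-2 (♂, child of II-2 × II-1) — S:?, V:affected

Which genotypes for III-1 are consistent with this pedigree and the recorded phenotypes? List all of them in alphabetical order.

S/I-1 un ·: ss
S/I-2 ? ·: Ss
S/II-1 un I-1×I-2: ss
S/II-2 aff ·: Ss|SS
S/II-3 ? I-1×I-2: ss|Ss
S/II-4 aff I-1×I-2: Ss
S/III-1 aff II-2×II-1: Ss
S/III-2 ? II-2×II-1: ss|Ss
⇒ S over [I-1,I-2,II-1,II-2,II-3,II-4,III-1,III-2]: 6 consistent
V/I-1 aff ·: Vv|VV
V/I-2 ? ·: vv|Vv|VV
V/II-1 aff I-1×I-2: Vv|VV
V/II-2 aff ·: Vv|VV
V/II-3 aff I-1×I-2: Vv|VV
V/II-4 ? I-1×I-2: vv|Vv|VV
V/III-1 aff II-2×II-1: Vv|VV
V/III-2 aff II-2×II-1: Vv|VV
⇒ V over [I-1,I-2,II-1,II-2,II-3,II-4,III-1,III-2]: 211 consistent

III-1 ∈ {Ss VV, Ss Vv}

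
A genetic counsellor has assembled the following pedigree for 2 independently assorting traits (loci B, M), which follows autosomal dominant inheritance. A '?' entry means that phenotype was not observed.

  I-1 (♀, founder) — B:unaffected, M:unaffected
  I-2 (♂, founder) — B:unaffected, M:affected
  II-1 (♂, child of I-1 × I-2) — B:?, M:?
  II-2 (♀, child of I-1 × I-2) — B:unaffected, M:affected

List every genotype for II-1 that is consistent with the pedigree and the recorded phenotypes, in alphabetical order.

B/I-1 un ·: bb
B/I-2 un ·: bb
B/II-1 ? I-1×I-2: bb
B/II-2 un I-1×I-2: bb
⇒ B over [I-1,I-2,II-1,II-2]: 1 consistent
M/I-1 un ·: mm
M/I-2 aff ·: Mm|MM
M/II-1 ? I-1×I-2: mm|Mm
M/II-2 aff I-1×I-2: Mm
⇒ M over [I-1,I-2,II-1,II-2]: 3 consistent

II-1 ∈ {bb Mm, bb mm}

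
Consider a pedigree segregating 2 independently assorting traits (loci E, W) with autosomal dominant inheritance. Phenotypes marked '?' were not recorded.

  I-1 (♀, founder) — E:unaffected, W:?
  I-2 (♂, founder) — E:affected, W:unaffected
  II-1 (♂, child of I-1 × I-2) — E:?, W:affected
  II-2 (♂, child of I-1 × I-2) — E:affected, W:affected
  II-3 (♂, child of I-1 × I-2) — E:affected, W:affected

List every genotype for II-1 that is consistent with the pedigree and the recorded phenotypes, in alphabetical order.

E/I-1 un ·: ee
E/I-2 aff ·: Ee|EE
E/II-1 ? I-1×I-2: ee|Ee
E/II-2 aff I-1×I-2: Ee
E/II-3 aff I-1×I-2: Ee
⇒ E over [I-1,I-2,II-1,II-2,II-3]: 3 consistent
W/I-1 ? ·: Ww|WW
W/I-2 un ·: ww
W/II-1 aff I-1×I-2: Ww
W/II-2 aff I-1×I-2: Ww
W/II-3 aff I-1×I-2: Ww
⇒ W over [I-1,I-2,II-1,II-2,II-3]: 2 consistent

II-1 ∈ {Ee Ww, ee Ww}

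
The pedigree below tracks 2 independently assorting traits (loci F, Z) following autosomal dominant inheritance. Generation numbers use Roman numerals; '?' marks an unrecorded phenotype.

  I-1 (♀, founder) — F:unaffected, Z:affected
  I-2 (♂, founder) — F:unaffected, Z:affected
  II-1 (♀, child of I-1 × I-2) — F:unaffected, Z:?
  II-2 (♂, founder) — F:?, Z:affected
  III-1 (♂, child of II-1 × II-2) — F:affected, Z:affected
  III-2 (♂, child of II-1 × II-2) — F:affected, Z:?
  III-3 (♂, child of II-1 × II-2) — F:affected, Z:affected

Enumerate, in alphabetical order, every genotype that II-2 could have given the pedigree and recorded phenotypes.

F/I-1 un ·: ff
F/I-2 un ·: ff
F/II-1 un I-1×I-2: ff
F/II-2 ? ·: Ff|FF
F/III-1 aff II-1×II-2: Ff
F/III-2 aff II-1×II-2: Ff
F/III-3 aff II-1×II-2: Ff
⇒ F over [I-1,I-2,II-1,II-2,III-1,III-2,III-3]: 2 consistent
Z/I-1 aff ·: Zz|ZZ
Z/I-2 aff ·: Zz|ZZ
Z/II-1 ? I-1×I-2: zz|Zz|ZZ
Z/II-2 aff ·: Zz|ZZ
Z/III-1 aff II-1×II-2: Zz|ZZ
Z/III-2 ? II-1×II-2: zz|Zz|ZZ
Z/III-3 aff II-1×II-2: Zz|ZZ
⇒ Z over [I-1,I-2,II-1,II-2,III-1,III-2,III-3]: 99 consistent

II-2 ∈ {FF ZZ, FF Zz, Ff ZZ, Ff Zz}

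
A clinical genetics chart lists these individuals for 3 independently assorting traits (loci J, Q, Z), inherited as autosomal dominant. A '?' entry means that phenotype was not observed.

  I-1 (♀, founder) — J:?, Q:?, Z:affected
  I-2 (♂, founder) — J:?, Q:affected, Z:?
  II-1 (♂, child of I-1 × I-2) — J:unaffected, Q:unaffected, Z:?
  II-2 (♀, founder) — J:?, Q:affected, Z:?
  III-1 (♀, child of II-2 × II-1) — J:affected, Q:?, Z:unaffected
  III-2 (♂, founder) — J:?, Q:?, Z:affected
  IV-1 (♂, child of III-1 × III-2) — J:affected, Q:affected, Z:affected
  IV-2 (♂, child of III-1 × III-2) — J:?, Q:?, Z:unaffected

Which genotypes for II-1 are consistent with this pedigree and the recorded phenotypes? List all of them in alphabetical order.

J/I-1 ? ·: jj|Jj
J/I-2 ? ·: jj|Jj
J/II-1 un I-1×I-2: jj
J/II-2 ? ·: Jj|JJ
J/III-1 aff II-2×II-1: Jj
J/III-2 ? ·: jj|Jj|JJ
J/IV-1 aff III-1×III-2: Jj|JJ
J/IV-2 ? III-1×III-2: jj|Jj|JJ
⇒ J over [I-1,I-2,II-1,II-2,III-1,III-2,IV-1,IV-2]: 96 consistent
Q/I-1 ? ·: qq|Qq
Q/I-2 aff ·: Qq
Q/II-1 un I-1×I-2: qq
Q/II-2 aff ·: Qq|QQ
Q/III-1 ? II-2×II-1: qq|Qq
Q/III-2 ? ·: qq|Qq|QQ
Q/IV-1 aff III-1×III-2: Qq|QQ
Q/IV-2 ? III-1×III-2: qq|Qq|QQ
⇒ Q over [I-1,I-2,II-1,II-2,III-1,III-2,IV-1,IV-2]: 54 consistent
Z/I-1 aff ·: Zz|ZZ
Z/I-2 ? ·: zz|Zz|ZZ
Z/II-1 ? I-1×I-2: zz|Zz
Z/II-2 ? ·: zz|Zz
Z/III-1 un II-2×II-1: zz
Z/III-2 aff ·: Zz
Z/IV-1 aff III-1×III-2: Zz
Z/IV-2 un III-1×III-2: zz
⇒ Z over [I-1,I-2,II-1,II-2,III-1,III-2,IV-1,IV-2]: 14 consistent

II-1 ∈ {jj qq Zz, jj qq zz}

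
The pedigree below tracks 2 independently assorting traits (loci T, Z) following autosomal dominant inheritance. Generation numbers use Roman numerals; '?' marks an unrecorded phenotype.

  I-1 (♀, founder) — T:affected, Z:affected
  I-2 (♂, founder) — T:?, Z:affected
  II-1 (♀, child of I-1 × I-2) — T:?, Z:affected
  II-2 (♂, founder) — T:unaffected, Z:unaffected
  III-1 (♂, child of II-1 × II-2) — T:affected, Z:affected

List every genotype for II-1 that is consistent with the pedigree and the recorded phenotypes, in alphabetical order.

II-1 ∈ {TT ZZ, TT Zz, Tt ZZ, Tt Zz}

T/I-1 aff ·: Tt|TT
T/I-2 ? ·: tt|Tt|TT
T/II-1 ? I-1×I-2: Tt|TT
T/II-2 un ·: tt
T/III-1 aff II-1×II-2: Tt
⇒ T over [I-1,I-2,II-1,II-2,III-1]: 9 consistent
Z/I-1 aff ·: Zz|ZZ
Z/I-2 aff ·: Zz|ZZ
Z/II-1 aff I-1×I-2: Zz|ZZ
Z/II-2 un ·: zz
Z/III-1 aff II-1×II-2: Zz
⇒ Z over [I-1,I-2,II-1,II-2,III-1]: 7 consistent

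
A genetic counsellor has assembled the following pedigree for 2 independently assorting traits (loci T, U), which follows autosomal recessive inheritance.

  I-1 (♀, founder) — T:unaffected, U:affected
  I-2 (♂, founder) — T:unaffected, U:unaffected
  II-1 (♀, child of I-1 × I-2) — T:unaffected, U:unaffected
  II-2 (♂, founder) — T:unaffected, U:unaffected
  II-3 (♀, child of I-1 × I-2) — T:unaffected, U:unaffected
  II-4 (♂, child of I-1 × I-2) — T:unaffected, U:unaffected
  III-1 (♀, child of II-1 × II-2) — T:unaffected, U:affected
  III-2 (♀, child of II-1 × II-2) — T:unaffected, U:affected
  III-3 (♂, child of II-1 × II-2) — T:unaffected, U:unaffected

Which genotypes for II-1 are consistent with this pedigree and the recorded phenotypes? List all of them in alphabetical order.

II-1 ∈ {TT Uu, Tt Uu}

T/I-1 un ·: TT|Tt
T/I-2 un ·: TT|Tt
T/II-1 un I-1×I-2: TT|Tt
T/II-2 un ·: TT|Tt
T/II-3 un I-1×I-2: TT|Tt
T/II-4 un I-1×I-2: TT|Tt
T/III-1 un II-1×II-2: TT|Tt
T/III-2 un II-1×II-2: TT|Tt
T/III-3 un II-1×II-2: TT|Tt
⇒ T over [I-1,I-2,II-1,II-2,II-3,II-4,III-1,III-2,III-3]: 309 consistent
U/I-1 aff ·: uu
U/I-2 un ·: UU|Uu
U/II-1 un I-1×I-2: Uu
U/II-2 un ·: Uu
U/II-3 un I-1×I-2: Uu
U/II-4 un I-1×I-2: Uu
U/III-1 aff II-1×II-2: uu
U/III-2 aff II-1×II-2: uu
U/III-3 un II-1×II-2: UU|Uu
⇒ U over [I-1,I-2,II-1,II-2,II-3,II-4,III-1,III-2,III-3]: 4 consistent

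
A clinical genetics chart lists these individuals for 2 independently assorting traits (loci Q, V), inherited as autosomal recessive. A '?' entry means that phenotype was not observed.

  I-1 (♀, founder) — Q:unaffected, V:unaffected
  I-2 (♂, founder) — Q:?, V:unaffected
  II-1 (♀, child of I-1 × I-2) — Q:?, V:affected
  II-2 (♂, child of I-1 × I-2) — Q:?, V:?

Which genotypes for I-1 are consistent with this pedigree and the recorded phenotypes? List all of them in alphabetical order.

Q/I-1 un ·: QQ|Qq
Q/I-2 ? ·: QQ|Qq|qq
Q/II-1 ? I-1×I-2: QQ|Qq|qq
Q/II-2 ? I-1×I-2: QQ|Qq|qq
⇒ Q over [I-1,I-2,II-1,II-2]: 23 consistent
V/I-1 un ·: Vv
V/I-2 un ·: Vv
V/II-1 aff I-1×I-2: vv
V/II-2 ? I-1×I-2: VV|Vv|vv
⇒ V over [I-1,I-2,II-1,II-2]: 3 consistent

I-1 ∈ {QQ Vv, Qq Vv}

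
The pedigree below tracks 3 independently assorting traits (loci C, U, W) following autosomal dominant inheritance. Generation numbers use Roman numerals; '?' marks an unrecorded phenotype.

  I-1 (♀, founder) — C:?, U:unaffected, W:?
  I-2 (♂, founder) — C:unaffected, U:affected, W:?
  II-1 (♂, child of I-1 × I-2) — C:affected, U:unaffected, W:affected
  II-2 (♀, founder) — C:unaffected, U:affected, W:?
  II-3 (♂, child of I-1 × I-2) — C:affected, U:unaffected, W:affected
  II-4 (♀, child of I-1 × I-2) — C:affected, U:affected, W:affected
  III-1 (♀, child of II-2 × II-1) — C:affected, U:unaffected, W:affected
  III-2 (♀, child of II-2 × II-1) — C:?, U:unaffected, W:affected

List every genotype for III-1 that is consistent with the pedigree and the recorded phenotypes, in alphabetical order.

III-1 ∈ {Cc uu WW, Cc uu Ww}

C/I-1 ? ·: Cc|CC
C/I-2 un ·: cc
C/II-1 aff I-1×I-2: Cc
C/II-2 un ·: cc
C/II-3 aff I-1×I-2: Cc
C/II-4 aff I-1×I-2: Cc
C/III-1 aff II-2×II-1: Cc
C/III-2 ? II-2×II-1: cc|Cc
⇒ C over [I-1,I-2,II-1,II-2,II-3,II-4,III-1,III-2]: 4 consistent
U/I-1 un ·: uu
U/I-2 aff ·: Uu
U/II-1 un I-1×I-2: uu
U/II-2 aff ·: Uu
U/II-3 un I-1×I-2: uu
U/II-4 aff I-1×I-2: Uu
U/III-1 un II-2×II-1: uu
U/III-2 un II-2×II-1: uu
⇒ U over [I-1,I-2,II-1,II-2,II-3,II-4,III-1,III-2]: 1 consistent
W/I-1 ? ·: ww|Ww|WW
W/I-2 ? ·: ww|Ww|WW
W/II-1 aff I-1×I-2: Ww|WW
W/II-2 ? ·: ww|Ww|WW
W/II-3 aff I-1×I-2: Ww|WW
W/II-4 aff I-1×I-2: Ww|WW
W/III-1 aff II-2×II-1: Ww|WW
W/III-2 aff II-2×II-1: Ww|WW
⇒ W over [I-1,I-2,II-1,II-2,II-3,II-4,III-1,III-2]: 222 consistent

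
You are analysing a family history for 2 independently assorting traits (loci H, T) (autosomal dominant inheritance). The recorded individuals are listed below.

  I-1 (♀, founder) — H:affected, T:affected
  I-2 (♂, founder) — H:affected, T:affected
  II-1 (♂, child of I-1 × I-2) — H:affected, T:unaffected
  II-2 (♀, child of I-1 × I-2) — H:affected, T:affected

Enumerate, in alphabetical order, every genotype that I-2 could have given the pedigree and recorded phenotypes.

H/I-1 aff ·: Hh|HH
H/I-2 aff ·: Hh|HH
H/II-1 aff I-1×I-2: Hh|HH
H/II-2 aff I-1×I-2: Hh|HH
⇒ H over [I-1,I-2,II-1,II-2]: 13 consistent
T/I-1 aff ·: Tt
T/I-2 aff ·: Tt
T/II-1 un I-1×I-2: tt
T/II-2 aff I-1×I-2: Tt|TT
⇒ T over [I-1,I-2,II-1,II-2]: 2 consistent

I-2 ∈ {HH Tt, Hh Tt}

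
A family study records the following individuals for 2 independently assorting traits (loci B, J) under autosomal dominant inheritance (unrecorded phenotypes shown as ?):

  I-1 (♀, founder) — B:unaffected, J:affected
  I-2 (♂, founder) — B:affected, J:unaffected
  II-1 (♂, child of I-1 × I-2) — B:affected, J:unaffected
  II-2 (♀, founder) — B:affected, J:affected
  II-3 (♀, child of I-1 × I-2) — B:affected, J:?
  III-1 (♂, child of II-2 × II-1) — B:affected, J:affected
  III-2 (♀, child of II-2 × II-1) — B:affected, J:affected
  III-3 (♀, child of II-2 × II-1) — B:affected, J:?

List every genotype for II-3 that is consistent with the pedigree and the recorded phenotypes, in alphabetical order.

B/I-1 un ·: bb
B/I-2 aff ·: Bb|BB
B/II-1 aff I-1×I-2: Bb
B/II-2 aff ·: Bb|BB
B/II-3 aff I-1×I-2: Bb
B/III-1 aff II-2×II-1: Bb|BB
B/III-2 aff II-2×II-1: Bb|BB
B/III-3 aff II-2×II-1: Bb|BB
⇒ B over [I-1,I-2,II-1,II-2,II-3,III-1,III-2,III-3]: 32 consistent
J/I-1 aff ·: Jj
J/I-2 un ·: jj
J/II-1 un I-1×I-2: jj
J/II-2 aff ·: Jj|JJ
J/II-3 ? I-1×I-2: jj|Jj
J/III-1 aff II-2×II-1: Jj
J/III-2 aff II-2×II-1: Jj
J/III-3 ? II-2×II-1: jj|Jj
⇒ J over [I-1,I-2,II-1,II-2,II-3,III-1,III-2,III-3]: 6 consistent

II-3 ∈ {Bb Jj, Bb jj}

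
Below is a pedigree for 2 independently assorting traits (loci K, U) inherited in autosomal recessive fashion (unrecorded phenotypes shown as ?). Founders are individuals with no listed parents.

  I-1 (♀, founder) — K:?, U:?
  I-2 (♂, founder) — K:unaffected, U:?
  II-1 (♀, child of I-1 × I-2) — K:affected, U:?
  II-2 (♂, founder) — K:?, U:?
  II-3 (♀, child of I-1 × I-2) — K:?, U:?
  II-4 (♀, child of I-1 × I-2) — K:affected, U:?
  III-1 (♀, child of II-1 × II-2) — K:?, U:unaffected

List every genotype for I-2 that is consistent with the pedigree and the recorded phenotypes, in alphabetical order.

I-2 ∈ {Kk UU, Kk Uu, Kk uu}

K/I-1 ? ·: Kk|kk
K/I-2 un ·: Kk
K/II-1 aff I-1×I-2: kk
K/II-2 ? ·: KK|Kk|kk
K/II-3 ? I-1×I-2: KK|Kk|kk
K/II-4 aff I-1×I-2: kk
K/III-1 ? II-1×II-2: Kk|kk
⇒ K over [I-1,I-2,II-1,II-2,II-3,II-4,III-1]: 20 consistent
U/I-1 ? ·: UU|Uu|uu
U/I-2 ? ·: UU|Uu|uu
U/II-1 ? I-1×I-2: UU|Uu|uu
U/II-2 ? ·: UU|Uu|uu
U/II-3 ? I-1×I-2: UU|Uu|uu
U/II-4 ? I-1×I-2: UU|Uu|uu
U/III-1 un II-1×II-2: UU|Uu
⇒ U over [I-1,I-2,II-1,II-2,II-3,II-4,III-1]: 243 consistent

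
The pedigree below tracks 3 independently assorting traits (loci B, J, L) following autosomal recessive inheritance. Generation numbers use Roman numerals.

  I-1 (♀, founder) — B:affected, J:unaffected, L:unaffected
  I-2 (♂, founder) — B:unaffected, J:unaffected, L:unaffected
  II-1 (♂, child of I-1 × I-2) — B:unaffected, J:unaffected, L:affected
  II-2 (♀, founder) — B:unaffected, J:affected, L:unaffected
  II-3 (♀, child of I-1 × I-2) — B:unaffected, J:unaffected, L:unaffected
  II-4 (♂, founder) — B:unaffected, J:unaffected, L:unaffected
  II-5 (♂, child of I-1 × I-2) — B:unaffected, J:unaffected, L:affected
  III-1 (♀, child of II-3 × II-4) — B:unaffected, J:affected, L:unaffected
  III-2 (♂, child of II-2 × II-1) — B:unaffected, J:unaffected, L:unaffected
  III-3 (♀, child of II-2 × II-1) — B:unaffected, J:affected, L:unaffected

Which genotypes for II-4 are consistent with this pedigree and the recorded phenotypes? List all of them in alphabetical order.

B/I-1 aff ·: bb
B/I-2 un ·: BB|Bb
B/II-1 un I-1×I-2: Bb
B/II-2 un ·: BB|Bb
B/II-3 un I-1×I-2: Bb
B/II-4 un ·: BB|Bb
B/II-5 un I-1×I-2: Bb
B/III-1 un II-3×II-4: BB|Bb
B/III-2 un II-2×II-1: BB|Bb
B/III-3 un II-2×II-1: BB|Bb
⇒ B over [I-1,I-2,II-1,II-2,II-3,II-4,II-5,III-1,III-2,III-3]: 64 consistent
J/I-1 un ·: JJ|Jj
J/I-2 un ·: JJ|Jj
J/II-1 un I-1×I-2: Jj
J/II-2 aff ·: jj
J/II-3 un I-1×I-2: Jj
J/II-4 un ·: Jj
J/II-5 un I-1×I-2: JJ|Jj
J/III-1 aff II-3×II-4: jj
J/III-2 un II-2×II-1: Jj
J/III-3 aff II-2×II-1: jj
⇒ J over [I-1,I-2,II-1,II-2,II-3,II-4,II-5,III-1,III-2,III-3]: 6 consistent
L/I-1 un ·: Ll
L/I-2 un ·: Ll
L/II-1 aff I-1×I-2: ll
L/II-2 un ·: LL|Ll
L/II-3 un I-1×I-2: LL|Ll
L/II-4 un ·: LL|Ll
L/II-5 aff I-1×I-2: ll
L/III-1 un II-3×II-4: LL|Ll
L/III-2 un II-2×II-1: Ll
L/III-3 un II-2×II-1: Ll
⇒ L over [I-1,I-2,II-1,II-2,II-3,II-4,II-5,III-1,III-2,III-3]: 14 consistent

II-4 ∈ {BB Jj LL, BB Jj Ll, Bb Jj LL, Bb Jj Ll}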